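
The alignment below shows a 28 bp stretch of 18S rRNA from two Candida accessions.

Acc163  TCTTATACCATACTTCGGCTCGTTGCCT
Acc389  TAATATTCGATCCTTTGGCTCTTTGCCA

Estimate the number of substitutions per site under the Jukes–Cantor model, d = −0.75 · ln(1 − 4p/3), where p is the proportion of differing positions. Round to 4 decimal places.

The sequences differ at positions 2 (C/A), 3 (T/A), 7 (A/T), 9 (C/G), 12 (A/C), 16 (C/T), 22 (G/T), 28 (T/A).
p = 8/28 = 0.285714.
d = −0.75 · ln(1 − (4/3)·0.285714) = −0.75 · ln(0.619048) = −0.75 · (-0.479572) = 0.3597.

0.3597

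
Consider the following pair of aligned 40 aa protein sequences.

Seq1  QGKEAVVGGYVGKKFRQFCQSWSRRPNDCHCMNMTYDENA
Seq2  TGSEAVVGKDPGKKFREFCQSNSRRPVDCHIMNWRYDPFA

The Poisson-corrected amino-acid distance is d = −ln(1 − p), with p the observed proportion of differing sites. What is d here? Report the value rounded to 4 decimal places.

Mismatches occur at site 1 (Q→T), site 3 (K→S), site 9 (G→K), site 10 (Y→D), site 11 (V→P), site 17 (Q→E), site 22 (W→N), site 27 (N→V), site 31 (C→I), site 34 (M→W), site 35 (T→R), site 38 (E→P), site 39 (N→F).
p = 13/40 = 0.325000.
d = −ln(1 − 0.325000) = −ln(0.675000) = 0.3930.

0.3930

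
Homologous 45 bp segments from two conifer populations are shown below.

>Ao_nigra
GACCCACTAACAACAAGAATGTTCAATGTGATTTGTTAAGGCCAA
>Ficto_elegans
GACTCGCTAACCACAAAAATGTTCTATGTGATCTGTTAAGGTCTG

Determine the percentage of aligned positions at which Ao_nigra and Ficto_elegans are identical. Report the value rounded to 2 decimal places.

80.00%

Mismatches occur at site 4 (C↔T), site 6 (A↔G), site 12 (A↔C), site 17 (G↔A), site 25 (A↔T), site 33 (T↔C), site 42 (C↔T), site 44 (A↔T), site 45 (A↔G).
36 of the 45 sites match, so the percent identity is 36/45 × 100 = 80.00%.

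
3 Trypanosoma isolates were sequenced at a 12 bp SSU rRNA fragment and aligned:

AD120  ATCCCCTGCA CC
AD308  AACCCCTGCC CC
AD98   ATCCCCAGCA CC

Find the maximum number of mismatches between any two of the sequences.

3

Pairwise Hamming distances:
  AD120 vs AD308: 2
  AD120 vs AD98: 1
  AD308 vs AD98: 3
The largest is 3, between AD308 and AD98.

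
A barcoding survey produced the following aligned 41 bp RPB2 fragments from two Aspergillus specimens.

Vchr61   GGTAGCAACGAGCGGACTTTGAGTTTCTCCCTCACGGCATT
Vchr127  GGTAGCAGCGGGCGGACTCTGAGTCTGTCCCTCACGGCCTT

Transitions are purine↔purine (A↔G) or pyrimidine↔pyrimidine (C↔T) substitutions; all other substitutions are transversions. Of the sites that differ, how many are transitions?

4

The sequences differ at positions 8 (A/G, transition), 11 (A/G, transition), 19 (T/C, transition), 25 (T/C, transition), 27 (C/G, transversion), 39 (A/C, transversion).
Of the 6 differences, 4 transitions and 2 transversions, so the answer is 4.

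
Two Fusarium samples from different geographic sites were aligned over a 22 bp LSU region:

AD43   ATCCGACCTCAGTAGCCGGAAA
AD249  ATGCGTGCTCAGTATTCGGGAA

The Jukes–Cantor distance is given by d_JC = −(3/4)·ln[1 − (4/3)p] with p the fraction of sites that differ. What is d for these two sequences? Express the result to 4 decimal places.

Mismatches occur at site 3 (C↔G), site 6 (A↔T), site 7 (C↔G), site 15 (G↔T), site 16 (C↔T), site 20 (A↔G).
p = 6/22 = 0.272727.
d = −0.75 · ln(1 − (4/3)·0.272727) = −0.75 · ln(0.636364) = −0.75 · (-0.451985) = 0.3390.

0.3390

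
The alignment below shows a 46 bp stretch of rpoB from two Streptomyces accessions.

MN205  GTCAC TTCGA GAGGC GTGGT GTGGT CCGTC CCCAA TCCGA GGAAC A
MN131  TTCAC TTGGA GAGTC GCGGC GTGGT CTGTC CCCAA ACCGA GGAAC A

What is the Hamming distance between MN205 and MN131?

Mismatches occur at site 1 (G→T), site 8 (C→G), site 14 (G→T), site 17 (T→C), site 20 (T→C), site 27 (C→T), site 36 (T→A).
That gives 7 mismatches out of 46 aligned sites, so the Hamming distance is 7.

7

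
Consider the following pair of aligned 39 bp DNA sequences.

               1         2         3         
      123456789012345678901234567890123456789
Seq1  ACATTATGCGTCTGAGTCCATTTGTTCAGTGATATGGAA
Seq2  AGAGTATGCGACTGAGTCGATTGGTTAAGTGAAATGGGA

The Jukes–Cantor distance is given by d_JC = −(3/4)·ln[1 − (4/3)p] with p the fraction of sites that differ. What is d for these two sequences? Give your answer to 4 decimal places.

Mismatches occur at site 2 (C→G), site 4 (T→G), site 11 (T→A), site 19 (C→G), site 23 (T→G), site 27 (C→A), site 33 (T→A), site 38 (A→G).
p = 8/39 = 0.205128.
d = −0.75 · ln(1 − (4/3)·0.205128) = −0.75 · ln(0.726496) = −0.75 · (-0.319522) = 0.2396.

0.2396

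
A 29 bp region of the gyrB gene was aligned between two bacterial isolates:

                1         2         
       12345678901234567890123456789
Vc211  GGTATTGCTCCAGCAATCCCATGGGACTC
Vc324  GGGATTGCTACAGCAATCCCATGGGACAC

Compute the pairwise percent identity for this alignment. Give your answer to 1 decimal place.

89.7%

The sequences differ at positions 3 (T/G), 10 (C/A), 28 (T/A).
26 of the 29 sites match, so the percent identity is 26/29 × 100 = 89.7%.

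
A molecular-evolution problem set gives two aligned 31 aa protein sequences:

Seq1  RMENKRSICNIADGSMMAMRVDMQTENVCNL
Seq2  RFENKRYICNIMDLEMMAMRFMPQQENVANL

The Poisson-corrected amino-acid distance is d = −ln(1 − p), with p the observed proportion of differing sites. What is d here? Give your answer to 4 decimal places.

Differing sites — 2:M/F; 7:S/Y; 12:A/M; 14:G/L; 15:S/E; 21:V/F; 22:D/M; 23:M/P; 25:T/Q; 29:C/A.
p = 10/31 = 0.322581.
d = −ln(1 − 0.322581) = −ln(0.677419) = 0.3895.

0.3895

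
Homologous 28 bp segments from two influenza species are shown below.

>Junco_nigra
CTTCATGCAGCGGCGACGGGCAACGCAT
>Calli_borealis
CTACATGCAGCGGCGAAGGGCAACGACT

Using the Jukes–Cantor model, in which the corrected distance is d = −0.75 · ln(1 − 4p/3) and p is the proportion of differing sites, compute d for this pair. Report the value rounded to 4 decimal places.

0.1585

Differing sites — 3:T/A; 17:C/A; 26:C/A; 27:A/C.
p = 4/28 = 0.142857.
d = −0.75 · ln(1 − (4/3)·0.142857) = −0.75 · ln(0.809524) = −0.75 · (-0.211309) = 0.1585.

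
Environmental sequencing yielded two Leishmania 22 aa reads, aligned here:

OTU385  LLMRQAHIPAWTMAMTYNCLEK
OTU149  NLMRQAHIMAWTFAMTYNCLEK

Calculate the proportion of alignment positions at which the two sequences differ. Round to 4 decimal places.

0.1364

Differing sites — 1:L/N; 9:P/M; 13:M/F.
There are 3 differences over 22 sites, so p = 3/22 = 0.1364.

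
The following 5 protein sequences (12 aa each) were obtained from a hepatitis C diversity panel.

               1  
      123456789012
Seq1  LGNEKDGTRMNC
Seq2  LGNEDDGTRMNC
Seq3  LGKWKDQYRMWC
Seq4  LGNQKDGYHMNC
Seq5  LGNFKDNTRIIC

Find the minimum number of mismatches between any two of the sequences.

1

Pairwise Hamming distances:
  Seq1 vs Seq2: 1
  Seq1 vs Seq3: 5
  Seq1 vs Seq4: 3
  Seq1 vs Seq5: 4
  Seq2 vs Seq3: 6
  Seq2 vs Seq4: 4
  Seq2 vs Seq5: 5
  Seq3 vs Seq4: 5
  Seq3 vs Seq5: 6
  Seq4 vs Seq5: 6
The smallest is 1, between Seq1 and Seq2.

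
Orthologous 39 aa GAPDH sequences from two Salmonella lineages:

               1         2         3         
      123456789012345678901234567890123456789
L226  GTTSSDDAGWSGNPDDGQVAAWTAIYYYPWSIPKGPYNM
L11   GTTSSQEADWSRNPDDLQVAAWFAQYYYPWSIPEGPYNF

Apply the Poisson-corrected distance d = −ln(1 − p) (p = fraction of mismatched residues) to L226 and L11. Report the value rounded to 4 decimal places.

0.2624

Differing sites — 6:D/Q; 7:D/E; 9:G/D; 12:G/R; 17:G/L; 23:T/F; 25:I/Q; 34:K/E; 39:M/F.
p = 9/39 = 0.230769.
d = −ln(1 − 0.230769) = −ln(0.769231) = 0.2624.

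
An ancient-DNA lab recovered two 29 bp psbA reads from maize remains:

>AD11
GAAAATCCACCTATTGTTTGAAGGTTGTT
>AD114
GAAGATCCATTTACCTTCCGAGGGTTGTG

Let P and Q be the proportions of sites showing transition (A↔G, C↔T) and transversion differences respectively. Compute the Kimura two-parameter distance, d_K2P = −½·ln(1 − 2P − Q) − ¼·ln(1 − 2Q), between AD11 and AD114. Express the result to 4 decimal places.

0.5218

The sequences differ at positions 4 (A/G, transition), 10 (C/T, transition), 11 (C/T, transition), 14 (T/C, transition), 15 (T/C, transition), 16 (G/T, transversion), 18 (T/C, transition), 19 (T/C, transition), 22 (A/G, transition), 29 (T/G, transversion).
Of the 10 differences, 8 transitions and 2 transversions over 29 sites: P = 8/29 = 0.275862, Q = 2/29 = 0.068966.
d = −0.5·ln(0.379310) − 0.25·ln(0.862068) = −0.5·(-0.969401) − 0.25·(-0.148421) = 0.5218.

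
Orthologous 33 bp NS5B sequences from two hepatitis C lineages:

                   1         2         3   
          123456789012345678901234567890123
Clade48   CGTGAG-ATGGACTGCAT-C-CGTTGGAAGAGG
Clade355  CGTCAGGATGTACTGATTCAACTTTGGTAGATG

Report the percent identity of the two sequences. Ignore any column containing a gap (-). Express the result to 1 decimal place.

Excluding the 3 gap columns leaves 30 comparable sites.
Mismatches occur at site 4 (G→C), site 11 (G→T), site 16 (C→A), site 17 (A→T), site 20 (C→A), site 23 (G→T), site 28 (A→T), site 32 (G→T).
22 of the 30 comparable sites match, so the percent identity is 22/30 × 100 = 73.3%.

73.3%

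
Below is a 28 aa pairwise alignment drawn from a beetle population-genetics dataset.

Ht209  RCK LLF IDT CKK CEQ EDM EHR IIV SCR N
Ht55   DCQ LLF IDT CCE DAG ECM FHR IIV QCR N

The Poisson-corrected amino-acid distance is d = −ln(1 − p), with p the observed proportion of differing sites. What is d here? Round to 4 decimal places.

0.4418

Mismatches occur at site 1 (R/D), site 3 (K/Q), site 11 (K/C), site 12 (K/E), site 13 (C/D), site 14 (E/A), site 15 (Q/G), site 17 (D/C), site 19 (E/F), site 25 (S/Q).
p = 10/28 = 0.357143.
d = −ln(1 − 0.357143) = −ln(0.642857) = 0.4418.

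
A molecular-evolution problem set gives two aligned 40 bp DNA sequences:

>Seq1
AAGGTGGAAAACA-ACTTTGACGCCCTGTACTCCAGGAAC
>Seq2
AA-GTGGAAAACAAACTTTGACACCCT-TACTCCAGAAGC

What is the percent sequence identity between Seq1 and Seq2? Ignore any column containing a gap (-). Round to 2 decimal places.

91.89%

Excluding the 3 gap columns leaves 37 comparable sites.
The sequences differ at positions 23 (G/A), 37 (G/A), 39 (A/G).
34 of the 37 comparable sites match, so the percent identity is 34/37 × 100 = 91.89%.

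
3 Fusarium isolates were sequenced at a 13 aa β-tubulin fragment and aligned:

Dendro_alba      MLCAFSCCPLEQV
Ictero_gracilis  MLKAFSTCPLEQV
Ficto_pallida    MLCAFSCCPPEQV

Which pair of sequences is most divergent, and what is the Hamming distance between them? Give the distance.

Pairwise Hamming distances:
  Dendro_alba vs Ictero_gracilis: 2
  Dendro_alba vs Ficto_pallida: 1
  Ictero_gracilis vs Ficto_pallida: 3
The largest is 3, between Ictero_gracilis and Ficto_pallida.

3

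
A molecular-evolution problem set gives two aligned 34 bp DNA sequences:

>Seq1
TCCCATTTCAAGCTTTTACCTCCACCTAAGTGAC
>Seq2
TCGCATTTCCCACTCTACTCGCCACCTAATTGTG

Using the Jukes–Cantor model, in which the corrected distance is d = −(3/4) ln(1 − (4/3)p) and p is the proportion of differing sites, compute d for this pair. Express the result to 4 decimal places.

0.4770

Mismatches occur at site 3 (C/G), site 10 (A/C), site 11 (A/C), site 12 (G/A), site 15 (T/C), site 17 (T/A), site 18 (A/C), site 19 (C/T), site 21 (T/G), site 30 (G/T), site 33 (A/T), site 34 (C/G).
p = 12/34 = 0.352941.
d = −0.75 · ln(1 − (4/3)·0.352941) = −0.75 · ln(0.529412) = −0.75 · (-0.635988) = 0.4770.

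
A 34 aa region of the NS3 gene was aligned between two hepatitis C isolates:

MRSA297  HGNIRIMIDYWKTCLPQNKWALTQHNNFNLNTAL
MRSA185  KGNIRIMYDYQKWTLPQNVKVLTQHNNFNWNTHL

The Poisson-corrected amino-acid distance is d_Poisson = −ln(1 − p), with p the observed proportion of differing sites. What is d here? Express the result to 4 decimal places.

The sequences differ at positions 1 (H/K), 8 (I/Y), 11 (W/Q), 13 (T/W), 14 (C/T), 19 (K/V), 20 (W/K), 21 (A/V), 30 (L/W), 33 (A/H).
p = 10/34 = 0.294118.
d = −ln(1 − 0.294118) = −ln(0.705882) = 0.3483.

0.3483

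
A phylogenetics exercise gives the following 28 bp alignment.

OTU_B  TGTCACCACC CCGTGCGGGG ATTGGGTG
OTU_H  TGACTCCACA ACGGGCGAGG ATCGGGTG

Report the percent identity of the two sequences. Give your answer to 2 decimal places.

Mismatches occur at site 3 (T/A), site 5 (A/T), site 10 (C/A), site 11 (C/A), site 14 (T/G), site 18 (G/A), site 23 (T/C).
21 of the 28 sites match, so the percent identity is 21/28 × 100 = 75.00%.

75.00%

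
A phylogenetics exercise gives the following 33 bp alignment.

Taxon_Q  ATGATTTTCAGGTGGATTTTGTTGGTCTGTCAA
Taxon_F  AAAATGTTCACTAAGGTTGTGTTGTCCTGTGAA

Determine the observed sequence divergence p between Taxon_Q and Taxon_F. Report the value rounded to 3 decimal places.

The sequences differ at positions 2 (T/A), 3 (G/A), 6 (T/G), 11 (G/C), 12 (G/T), 13 (T/A), 14 (G/A), 16 (A/G), 19 (T/G), 25 (G/T), 26 (T/C), 31 (C/G).
There are 12 differences over 33 sites, so p = 12/33 = 0.364.

0.364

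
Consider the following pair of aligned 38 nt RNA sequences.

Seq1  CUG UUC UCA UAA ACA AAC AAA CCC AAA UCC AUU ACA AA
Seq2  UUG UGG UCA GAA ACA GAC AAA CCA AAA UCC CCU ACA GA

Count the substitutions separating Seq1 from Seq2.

9

Mismatches occur at site 1 (C/U), site 5 (U/G), site 6 (C/G), site 10 (U/G), site 16 (A/G), site 24 (C/A), site 31 (A/C), site 32 (U/C), site 37 (A/G).
That gives 9 mismatches out of 38 aligned sites, so the Hamming distance is 9.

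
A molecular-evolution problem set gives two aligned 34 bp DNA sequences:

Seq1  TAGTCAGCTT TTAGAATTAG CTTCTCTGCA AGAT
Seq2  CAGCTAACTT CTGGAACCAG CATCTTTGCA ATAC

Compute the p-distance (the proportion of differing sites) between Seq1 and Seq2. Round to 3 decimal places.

The sequences differ at positions 1 (T/C), 4 (T/C), 5 (C/T), 7 (G/A), 11 (T/C), 13 (A/G), 17 (T/C), 18 (T/C), 22 (T/A), 26 (C/T), 32 (G/T), 34 (T/C).
There are 12 differences over 34 sites, so p = 12/34 = 0.353.

0.353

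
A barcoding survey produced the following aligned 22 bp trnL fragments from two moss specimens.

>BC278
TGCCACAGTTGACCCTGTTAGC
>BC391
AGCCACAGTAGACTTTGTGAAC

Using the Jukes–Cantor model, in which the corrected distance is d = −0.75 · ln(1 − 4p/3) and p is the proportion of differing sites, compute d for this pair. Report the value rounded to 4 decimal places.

0.3390

Differing sites — 1:T/A; 10:T/A; 14:C/T; 15:C/T; 19:T/G; 21:G/A.
p = 6/22 = 0.272727.
d = −0.75 · ln(1 − (4/3)·0.272727) = −0.75 · ln(0.636364) = −0.75 · (-0.451985) = 0.3390.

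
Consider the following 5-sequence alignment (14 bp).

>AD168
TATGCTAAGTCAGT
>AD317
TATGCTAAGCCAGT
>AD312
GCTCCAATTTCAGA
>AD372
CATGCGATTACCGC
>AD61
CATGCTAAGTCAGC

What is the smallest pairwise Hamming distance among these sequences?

Pairwise Hamming distances:
  AD168 vs AD317: 1
  AD168 vs AD312: 7
  AD168 vs AD372: 7
  AD168 vs AD61: 2
  AD317 vs AD312: 8
  AD317 vs AD372: 7
  AD317 vs AD61: 3
  AD312 vs AD372: 7
  AD312 vs AD61: 7
  AD372 vs AD61: 5
The smallest is 1, between AD168 and AD317.

1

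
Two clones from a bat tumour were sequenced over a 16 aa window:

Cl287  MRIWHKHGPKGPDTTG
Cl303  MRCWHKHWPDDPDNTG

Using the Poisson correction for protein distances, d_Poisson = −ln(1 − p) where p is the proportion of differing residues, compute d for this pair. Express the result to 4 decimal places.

The sequences differ at positions 3 (I/C), 8 (G/W), 10 (K/D), 11 (G/D), 14 (T/N).
p = 5/16 = 0.312500.
d = −ln(1 − 0.312500) = −ln(0.687500) = 0.3747.

0.3747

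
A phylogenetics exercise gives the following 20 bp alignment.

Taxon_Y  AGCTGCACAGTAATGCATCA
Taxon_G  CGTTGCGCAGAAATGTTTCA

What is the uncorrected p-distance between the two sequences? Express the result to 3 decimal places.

0.300

Mismatches occur at site 1 (A/C), site 3 (C/T), site 7 (A/G), site 11 (T/A), site 16 (C/T), site 17 (A/T).
There are 6 differences over 20 sites, so p = 6/20 = 0.300.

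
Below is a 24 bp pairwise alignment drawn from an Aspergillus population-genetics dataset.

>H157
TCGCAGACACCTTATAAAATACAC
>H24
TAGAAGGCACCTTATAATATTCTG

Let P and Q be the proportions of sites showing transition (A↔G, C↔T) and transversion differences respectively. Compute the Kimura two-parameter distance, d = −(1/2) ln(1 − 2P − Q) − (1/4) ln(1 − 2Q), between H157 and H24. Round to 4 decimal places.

Differing sites — 2:C/A (Tv); 4:C/A (Tv); 7:A/G (Ti); 18:A/T (Tv); 21:A/T (Tv); 23:A/T (Tv); 24:C/G (Tv).
Of the 7 differences, 1 transition and 6 transversions over 24 sites: P = 1/24 = 0.041667, Q = 6/24 = 0.250000.
d = −0.5·ln(0.666666) − 0.25·ln(0.500000) = −0.5·(-0.405466) − 0.25·(-0.693147) = 0.3760.

0.3760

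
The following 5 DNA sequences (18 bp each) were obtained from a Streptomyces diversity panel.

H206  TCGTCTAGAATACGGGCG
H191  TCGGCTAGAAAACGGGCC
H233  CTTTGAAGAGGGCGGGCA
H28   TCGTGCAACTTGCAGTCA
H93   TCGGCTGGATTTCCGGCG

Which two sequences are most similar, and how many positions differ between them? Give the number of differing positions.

Pairwise Hamming distances:
  H206 vs H191: 3
  H206 vs H233: 9
  H206 vs H28: 9
  H206 vs H93: 5
  H191 vs H233: 10
  H191 vs H28: 11
  H191 vs H93: 6
  H233 vs H28: 10
  H233 vs H93: 12
  H28 vs H93: 10
The smallest is 3, between H206 and H191.

3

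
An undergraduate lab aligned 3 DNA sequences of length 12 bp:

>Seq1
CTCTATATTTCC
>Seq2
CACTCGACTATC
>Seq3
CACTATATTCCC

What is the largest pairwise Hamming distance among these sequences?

Pairwise Hamming distances:
  Seq1 vs Seq2: 6
  Seq1 vs Seq3: 2
  Seq2 vs Seq3: 5
The largest is 6, between Seq1 and Seq2.

6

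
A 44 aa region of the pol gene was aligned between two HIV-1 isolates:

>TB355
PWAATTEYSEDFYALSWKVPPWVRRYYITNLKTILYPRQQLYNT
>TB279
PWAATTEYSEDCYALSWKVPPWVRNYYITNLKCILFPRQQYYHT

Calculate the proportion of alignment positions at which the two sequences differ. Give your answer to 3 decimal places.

Mismatches occur at site 12 (F/C), site 25 (R/N), site 33 (T/C), site 36 (Y/F), site 41 (L/Y), site 43 (N/H).
There are 6 differences over 44 sites, so p = 6/44 = 0.136.

0.136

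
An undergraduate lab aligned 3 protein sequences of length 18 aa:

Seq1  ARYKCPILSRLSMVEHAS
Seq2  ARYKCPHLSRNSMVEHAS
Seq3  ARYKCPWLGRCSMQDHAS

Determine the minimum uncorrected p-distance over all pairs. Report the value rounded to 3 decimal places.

Pairwise Hamming distances:
  Seq1 vs Seq2: 2
  Seq1 vs Seq3: 5
  Seq2 vs Seq3: 5
The smallest is 2 mismatches, between Seq1 and Seq2; p = 2/18 = 0.111.

0.111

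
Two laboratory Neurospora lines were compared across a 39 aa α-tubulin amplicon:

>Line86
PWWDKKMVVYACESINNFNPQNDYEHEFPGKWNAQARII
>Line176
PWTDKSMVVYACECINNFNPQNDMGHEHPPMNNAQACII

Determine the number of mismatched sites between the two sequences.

The sequences differ at positions 3 (W/T), 6 (K/S), 14 (S/C), 24 (Y/M), 25 (E/G), 28 (F/H), 30 (G/P), 31 (K/M), 32 (W/N), 37 (R/C).
That gives 10 mismatches out of 39 aligned sites, so the Hamming distance is 10.

10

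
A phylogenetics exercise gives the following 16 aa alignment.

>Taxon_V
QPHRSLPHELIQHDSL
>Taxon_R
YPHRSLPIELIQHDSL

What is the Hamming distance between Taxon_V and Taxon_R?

Differing sites — 1:Q/Y; 8:H/I.
That gives 2 mismatches out of 16 aligned sites, so the Hamming distance is 2.

2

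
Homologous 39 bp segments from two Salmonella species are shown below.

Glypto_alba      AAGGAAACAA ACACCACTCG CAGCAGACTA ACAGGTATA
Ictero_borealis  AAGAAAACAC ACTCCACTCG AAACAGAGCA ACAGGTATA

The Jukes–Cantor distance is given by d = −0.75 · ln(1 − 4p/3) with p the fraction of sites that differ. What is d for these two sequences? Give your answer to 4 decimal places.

The sequences differ at positions 4 (G/A), 10 (A/C), 13 (A/T), 21 (C/A), 23 (G/A), 28 (C/G), 29 (T/C).
p = 7/39 = 0.179487.
d = −0.75 · ln(1 − (4/3)·0.179487) = −0.75 · ln(0.760684) = −0.75 · (-0.273537) = 0.2052.

0.2052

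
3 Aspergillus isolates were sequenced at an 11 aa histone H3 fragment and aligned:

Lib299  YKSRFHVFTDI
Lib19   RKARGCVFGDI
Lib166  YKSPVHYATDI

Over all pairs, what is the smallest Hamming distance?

Pairwise Hamming distances:
  Lib299 vs Lib19: 5
  Lib299 vs Lib166: 4
  Lib19 vs Lib166: 8
The smallest is 4, between Lib299 and Lib166.

4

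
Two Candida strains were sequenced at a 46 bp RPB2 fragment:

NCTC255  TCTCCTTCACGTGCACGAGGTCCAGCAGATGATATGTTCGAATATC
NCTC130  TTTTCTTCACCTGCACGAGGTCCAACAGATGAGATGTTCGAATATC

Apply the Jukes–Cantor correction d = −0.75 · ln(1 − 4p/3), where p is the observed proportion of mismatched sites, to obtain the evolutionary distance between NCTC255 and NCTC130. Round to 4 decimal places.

0.1174

Mismatches occur at site 2 (C↔T), site 4 (C↔T), site 11 (G↔C), site 25 (G↔A), site 33 (T↔G).
p = 5/46 = 0.108696.
d = −0.75 · ln(1 − (4/3)·0.108696) = −0.75 · ln(0.855072) = −0.75 · (-0.156570) = 0.1174.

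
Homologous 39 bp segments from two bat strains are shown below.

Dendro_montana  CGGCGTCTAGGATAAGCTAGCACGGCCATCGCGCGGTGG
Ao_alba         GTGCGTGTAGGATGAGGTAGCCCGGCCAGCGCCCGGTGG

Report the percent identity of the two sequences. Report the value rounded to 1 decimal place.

Differing sites — 1:C/G; 2:G/T; 7:C/G; 14:A/G; 17:C/G; 22:A/C; 29:T/G; 33:G/C.
31 of the 39 sites match, so the percent identity is 31/39 × 100 = 79.5%.

79.5%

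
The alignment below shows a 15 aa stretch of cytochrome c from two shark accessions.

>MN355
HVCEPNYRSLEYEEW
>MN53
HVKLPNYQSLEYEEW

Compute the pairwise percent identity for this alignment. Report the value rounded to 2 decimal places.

80.00%

The sequences differ at positions 3 (C/K), 4 (E/L), 8 (R/Q).
12 of the 15 sites match, so the percent identity is 12/15 × 100 = 80.00%.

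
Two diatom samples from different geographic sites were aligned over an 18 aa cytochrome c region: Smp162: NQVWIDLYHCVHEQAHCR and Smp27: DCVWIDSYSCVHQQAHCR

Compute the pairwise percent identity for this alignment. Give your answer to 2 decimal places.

Differing sites — 1:N/D; 2:Q/C; 7:L/S; 9:H/S; 13:E/Q.
13 of the 18 sites match, so the percent identity is 13/18 × 100 = 72.22%.

72.22%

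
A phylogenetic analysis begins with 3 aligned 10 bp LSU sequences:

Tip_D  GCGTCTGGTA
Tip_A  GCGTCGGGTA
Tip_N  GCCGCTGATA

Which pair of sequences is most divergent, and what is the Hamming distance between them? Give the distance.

4

Pairwise Hamming distances:
  Tip_D vs Tip_A: 1
  Tip_D vs Tip_N: 3
  Tip_A vs Tip_N: 4
The largest is 4, between Tip_A and Tip_N.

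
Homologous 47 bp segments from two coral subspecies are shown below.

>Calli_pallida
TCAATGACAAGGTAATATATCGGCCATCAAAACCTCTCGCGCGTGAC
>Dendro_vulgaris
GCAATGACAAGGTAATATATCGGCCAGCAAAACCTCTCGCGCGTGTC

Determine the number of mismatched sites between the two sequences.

Differing sites — 1:T/G; 27:T/G; 46:A/T.
That gives 3 mismatches out of 47 aligned sites, so the Hamming distance is 3.

3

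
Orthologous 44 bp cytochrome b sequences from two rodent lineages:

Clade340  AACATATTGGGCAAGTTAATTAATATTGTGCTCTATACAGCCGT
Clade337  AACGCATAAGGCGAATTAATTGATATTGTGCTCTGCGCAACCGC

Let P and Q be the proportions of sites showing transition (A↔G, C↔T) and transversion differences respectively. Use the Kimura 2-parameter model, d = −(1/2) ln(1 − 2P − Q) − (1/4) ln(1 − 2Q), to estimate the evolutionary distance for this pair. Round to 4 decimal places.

Mismatches occur at site 4 (A↔G, transition), site 5 (T↔C, transition), site 8 (T↔A, transversion), site 9 (G↔A, transition), site 13 (A↔G, transition), site 15 (G↔A, transition), site 22 (A↔G, transition), site 35 (A↔G, transition), site 36 (T↔C, transition), site 37 (A↔G, transition), site 40 (G↔A, transition), site 44 (T↔C, transition).
Of the 12 differences, 11 transitions and 1 transversion over 44 sites: P = 11/44 = 0.250000, Q = 1/44 = 0.022727.
d = −0.5·ln(0.477273) − 0.25·ln(0.954546) = −0.5·(-0.739667) − 0.25·(-0.046519) = 0.3815.

0.3815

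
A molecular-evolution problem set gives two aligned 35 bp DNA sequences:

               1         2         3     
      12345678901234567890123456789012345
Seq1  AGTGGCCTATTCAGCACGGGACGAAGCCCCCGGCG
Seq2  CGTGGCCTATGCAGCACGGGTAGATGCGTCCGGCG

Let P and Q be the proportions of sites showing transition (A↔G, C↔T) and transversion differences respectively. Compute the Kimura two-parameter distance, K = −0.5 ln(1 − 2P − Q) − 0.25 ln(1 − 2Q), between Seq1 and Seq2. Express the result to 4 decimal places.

The sequences differ at positions 1 (A/C, transversion), 11 (T/G, transversion), 21 (A/T, transversion), 22 (C/A, transversion), 25 (A/T, transversion), 28 (C/G, transversion), 29 (C/T, transition).
Of the 7 differences, 1 transition and 6 transversions over 35 sites: P = 1/35 = 0.028571, Q = 6/35 = 0.171429.
d = −0.5·ln(0.771429) − 0.25·ln(0.657142) = −0.5·(-0.259511) − 0.25·(-0.419855) = 0.2347.

0.2347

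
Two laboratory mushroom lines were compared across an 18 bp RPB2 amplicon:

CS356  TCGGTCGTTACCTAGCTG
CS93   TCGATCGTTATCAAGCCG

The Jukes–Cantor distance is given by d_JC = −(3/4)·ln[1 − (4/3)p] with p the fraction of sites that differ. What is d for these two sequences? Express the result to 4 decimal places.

0.2635

The sequences differ at positions 4 (G/A), 11 (C/T), 13 (T/A), 17 (T/C).
p = 4/18 = 0.222222.
d = −0.75 · ln(1 − (4/3)·0.222222) = −0.75 · ln(0.703704) = −0.75 · (-0.351397) = 0.2635.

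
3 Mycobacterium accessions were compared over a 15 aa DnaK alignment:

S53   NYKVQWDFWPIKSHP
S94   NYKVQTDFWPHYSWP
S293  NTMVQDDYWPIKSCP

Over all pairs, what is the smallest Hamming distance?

4

Pairwise Hamming distances:
  S53 vs S94: 4
  S53 vs S293: 5
  S94 vs S293: 7
The smallest is 4, between S53 and S94.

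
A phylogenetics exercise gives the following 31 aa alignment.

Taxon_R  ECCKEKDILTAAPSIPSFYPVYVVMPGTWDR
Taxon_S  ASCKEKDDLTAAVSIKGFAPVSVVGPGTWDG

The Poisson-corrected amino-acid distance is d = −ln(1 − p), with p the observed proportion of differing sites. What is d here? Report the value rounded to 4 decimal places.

0.3895

Differing sites — 1:E/A; 2:C/S; 8:I/D; 13:P/V; 16:P/K; 17:S/G; 19:Y/A; 22:Y/S; 25:M/G; 31:R/G.
p = 10/31 = 0.322581.
d = −ln(1 − 0.322581) = −ln(0.677419) = 0.3895.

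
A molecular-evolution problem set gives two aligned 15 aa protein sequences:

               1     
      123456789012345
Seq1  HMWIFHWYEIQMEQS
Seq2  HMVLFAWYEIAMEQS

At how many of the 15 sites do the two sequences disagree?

Mismatches occur at site 3 (W→V), site 4 (I→L), site 6 (H→A), site 11 (Q→A).
That gives 4 mismatches out of 15 aligned sites, so the Hamming distance is 4.

4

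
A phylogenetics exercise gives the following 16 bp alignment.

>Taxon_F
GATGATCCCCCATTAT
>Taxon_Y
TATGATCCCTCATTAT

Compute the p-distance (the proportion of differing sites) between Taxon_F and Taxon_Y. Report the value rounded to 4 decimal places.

Differing sites — 1:G/T; 10:C/T.
There are 2 differences over 16 sites, so p = 2/16 = 0.1250.

0.1250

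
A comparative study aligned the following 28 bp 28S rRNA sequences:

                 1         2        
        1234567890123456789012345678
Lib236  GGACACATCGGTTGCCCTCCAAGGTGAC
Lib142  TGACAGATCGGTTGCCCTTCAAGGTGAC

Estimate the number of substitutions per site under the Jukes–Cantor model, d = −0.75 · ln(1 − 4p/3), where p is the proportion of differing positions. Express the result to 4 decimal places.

0.1156

The sequences differ at positions 1 (G/T), 6 (C/G), 19 (C/T).
p = 3/28 = 0.107143.
d = −0.75 · ln(1 − (4/3)·0.107143) = −0.75 · ln(0.857143) = −0.75 · (-0.154151) = 0.1156.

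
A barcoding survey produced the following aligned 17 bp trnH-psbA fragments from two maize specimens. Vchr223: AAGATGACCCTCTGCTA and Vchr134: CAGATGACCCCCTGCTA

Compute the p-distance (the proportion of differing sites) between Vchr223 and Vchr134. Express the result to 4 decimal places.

Differing sites — 1:A/C; 11:T/C.
There are 2 differences over 17 sites, so p = 2/17 = 0.1176.

0.1176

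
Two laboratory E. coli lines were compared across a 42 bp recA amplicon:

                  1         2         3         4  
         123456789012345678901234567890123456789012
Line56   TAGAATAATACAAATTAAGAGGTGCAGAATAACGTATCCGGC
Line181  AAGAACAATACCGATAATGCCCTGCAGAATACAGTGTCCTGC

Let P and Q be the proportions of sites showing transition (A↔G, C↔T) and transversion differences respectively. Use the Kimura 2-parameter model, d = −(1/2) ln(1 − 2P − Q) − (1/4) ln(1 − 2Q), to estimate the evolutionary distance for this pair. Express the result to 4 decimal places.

0.4014

Mismatches occur at site 1 (T/A, transversion), site 6 (T/C, transition), site 12 (A/C, transversion), site 13 (A/G, transition), site 16 (T/A, transversion), site 18 (A/T, transversion), site 20 (A/C, transversion), site 21 (G/C, transversion), site 22 (G/C, transversion), site 32 (A/C, transversion), site 33 (C/A, transversion), site 36 (A/G, transition), site 40 (G/T, transversion).
Of the 13 differences, 3 transitions and 10 transversions over 42 sites: P = 3/42 = 0.071429, Q = 10/42 = 0.238095.
d = −0.5·ln(0.619047) − 0.25·ln(0.523810) = −0.5·(-0.479574) − 0.25·(-0.646626) = 0.4014.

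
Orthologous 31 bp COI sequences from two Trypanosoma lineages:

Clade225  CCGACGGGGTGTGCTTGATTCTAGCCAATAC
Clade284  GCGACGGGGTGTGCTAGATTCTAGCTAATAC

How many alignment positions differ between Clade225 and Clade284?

Differing sites — 1:C/G; 16:T/A; 26:C/T.
That gives 3 mismatches out of 31 aligned sites, so the Hamming distance is 3.

3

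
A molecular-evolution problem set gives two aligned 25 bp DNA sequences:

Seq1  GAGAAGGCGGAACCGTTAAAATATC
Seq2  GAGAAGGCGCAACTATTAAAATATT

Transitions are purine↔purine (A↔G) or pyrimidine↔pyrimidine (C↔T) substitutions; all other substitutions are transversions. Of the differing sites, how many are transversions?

1

Differing sites — 10:G/C (Tv); 14:C/T (Ti); 15:G/A (Ti); 25:C/T (Ti).
Of the 4 differences, 3 transitions and 1 transversion, so the answer is 1.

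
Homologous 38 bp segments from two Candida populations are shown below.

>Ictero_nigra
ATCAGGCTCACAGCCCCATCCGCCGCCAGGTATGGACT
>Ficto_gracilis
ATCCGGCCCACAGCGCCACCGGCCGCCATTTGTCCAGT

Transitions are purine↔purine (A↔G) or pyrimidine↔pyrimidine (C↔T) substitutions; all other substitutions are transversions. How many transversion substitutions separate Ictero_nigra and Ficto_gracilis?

The sequences differ at positions 4 (A/C, transversion), 8 (T/C, transition), 15 (C/G, transversion), 19 (T/C, transition), 21 (C/G, transversion), 29 (G/T, transversion), 30 (G/T, transversion), 32 (A/G, transition), 34 (G/C, transversion), 35 (G/C, transversion), 37 (C/G, transversion).
Of the 11 differences, 3 transitions and 8 transversions, so the answer is 8.

8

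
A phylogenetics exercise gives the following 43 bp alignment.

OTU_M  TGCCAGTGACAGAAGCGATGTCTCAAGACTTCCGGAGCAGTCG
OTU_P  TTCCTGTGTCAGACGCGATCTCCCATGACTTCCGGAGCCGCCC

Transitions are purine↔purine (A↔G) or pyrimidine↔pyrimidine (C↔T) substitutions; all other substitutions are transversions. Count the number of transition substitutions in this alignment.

Differing sites — 2:G/T (Tv); 5:A/T (Tv); 9:A/T (Tv); 14:A/C (Tv); 20:G/C (Tv); 23:T/C (Ti); 26:A/T (Tv); 39:A/C (Tv); 41:T/C (Ti); 43:G/C (Tv).
Of the 10 differences, 2 transitions and 8 transversions, so the answer is 2.

2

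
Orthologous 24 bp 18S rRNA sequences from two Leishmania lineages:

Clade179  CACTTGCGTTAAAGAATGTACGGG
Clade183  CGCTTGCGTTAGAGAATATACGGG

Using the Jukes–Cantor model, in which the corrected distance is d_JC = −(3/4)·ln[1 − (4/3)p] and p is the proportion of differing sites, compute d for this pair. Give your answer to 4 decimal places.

The sequences differ at positions 2 (A/G), 12 (A/G), 18 (G/A).
p = 3/24 = 0.125000.
d = −0.75 · ln(1 − (4/3)·0.125000) = −0.75 · ln(0.833333) = −0.75 · (-0.182322) = 0.1367.

0.1367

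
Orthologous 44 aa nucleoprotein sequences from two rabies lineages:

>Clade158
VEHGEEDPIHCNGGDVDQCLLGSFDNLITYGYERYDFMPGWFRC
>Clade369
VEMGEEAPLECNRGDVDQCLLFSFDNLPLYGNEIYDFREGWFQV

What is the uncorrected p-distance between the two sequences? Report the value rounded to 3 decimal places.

Mismatches occur at site 3 (H/M), site 7 (D/A), site 9 (I/L), site 10 (H/E), site 13 (G/R), site 22 (G/F), site 28 (I/P), site 29 (T/L), site 32 (Y/N), site 34 (R/I), site 38 (M/R), site 39 (P/E), site 43 (R/Q), site 44 (C/V).
There are 14 differences over 44 sites, so p = 14/44 = 0.318.

0.318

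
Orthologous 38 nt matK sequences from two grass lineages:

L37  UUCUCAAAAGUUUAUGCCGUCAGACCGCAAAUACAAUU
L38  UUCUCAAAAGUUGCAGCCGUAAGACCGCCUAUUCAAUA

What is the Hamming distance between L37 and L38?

Mismatches occur at site 13 (U/G), site 14 (A/C), site 15 (U/A), site 21 (C/A), site 29 (A/C), site 30 (A/U), site 33 (A/U), site 38 (U/A).
That gives 8 mismatches out of 38 aligned sites, so the Hamming distance is 8.

8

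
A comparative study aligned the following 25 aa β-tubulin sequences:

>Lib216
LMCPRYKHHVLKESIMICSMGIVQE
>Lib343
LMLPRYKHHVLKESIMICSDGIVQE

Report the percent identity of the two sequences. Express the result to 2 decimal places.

Differing sites — 3:C/L; 20:M/D.
23 of the 25 sites match, so the percent identity is 23/25 × 100 = 92.00%.

92.00%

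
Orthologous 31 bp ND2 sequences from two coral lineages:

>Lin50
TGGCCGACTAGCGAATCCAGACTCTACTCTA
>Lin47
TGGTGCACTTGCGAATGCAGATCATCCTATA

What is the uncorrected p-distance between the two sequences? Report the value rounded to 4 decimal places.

0.3226

The sequences differ at positions 4 (C/T), 5 (C/G), 6 (G/C), 10 (A/T), 17 (C/G), 22 (C/T), 23 (T/C), 24 (C/A), 26 (A/C), 29 (C/A).
There are 10 differences over 31 sites, so p = 10/31 = 0.3226.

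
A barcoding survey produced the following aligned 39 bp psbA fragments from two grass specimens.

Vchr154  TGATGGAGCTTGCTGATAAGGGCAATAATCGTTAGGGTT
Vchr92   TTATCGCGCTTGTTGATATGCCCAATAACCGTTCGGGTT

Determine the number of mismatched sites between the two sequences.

Differing sites — 2:G/T; 5:G/C; 7:A/C; 13:C/T; 19:A/T; 21:G/C; 22:G/C; 29:T/C; 34:A/C.
That gives 9 mismatches out of 39 aligned sites, so the Hamming distance is 9.

9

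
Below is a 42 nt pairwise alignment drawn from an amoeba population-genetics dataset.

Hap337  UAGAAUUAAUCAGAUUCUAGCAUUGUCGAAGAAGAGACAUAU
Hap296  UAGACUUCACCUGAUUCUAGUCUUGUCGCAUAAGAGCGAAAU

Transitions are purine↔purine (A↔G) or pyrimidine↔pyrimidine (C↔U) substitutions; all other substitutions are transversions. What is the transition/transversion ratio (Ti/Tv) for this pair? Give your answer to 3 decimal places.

Differing sites — 5:A/C (Tv); 8:A/C (Tv); 10:U/C (Ti); 12:A/U (Tv); 21:C/U (Ti); 22:A/C (Tv); 29:A/C (Tv); 31:G/U (Tv); 37:A/C (Tv); 38:C/G (Tv); 40:U/A (Tv).
Of the 11 differences, 2 transitions and 9 transversions, so Ti/Tv = 2/9 = 0.222.

0.222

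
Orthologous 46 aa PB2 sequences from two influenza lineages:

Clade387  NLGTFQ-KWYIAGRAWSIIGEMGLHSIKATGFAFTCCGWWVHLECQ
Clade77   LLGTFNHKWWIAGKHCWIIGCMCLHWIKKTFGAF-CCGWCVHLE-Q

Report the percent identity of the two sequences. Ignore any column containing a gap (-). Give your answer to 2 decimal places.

67.44%

Excluding the 3 gap columns leaves 43 comparable sites.
The sequences differ at positions 1 (N/L), 6 (Q/N), 10 (Y/W), 14 (R/K), 15 (A/H), 16 (W/C), 17 (S/W), 21 (E/C), 23 (G/C), 26 (S/W), 29 (A/K), 31 (G/F), 32 (F/G), 40 (W/C).
29 of the 43 comparable sites match, so the percent identity is 29/43 × 100 = 67.44%.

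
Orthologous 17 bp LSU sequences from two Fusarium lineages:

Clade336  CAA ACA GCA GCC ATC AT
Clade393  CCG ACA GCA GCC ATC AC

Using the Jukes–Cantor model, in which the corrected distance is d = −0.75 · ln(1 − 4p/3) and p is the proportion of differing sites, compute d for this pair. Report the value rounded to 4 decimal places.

The sequences differ at positions 2 (A/C), 3 (A/G), 17 (T/C).
p = 3/17 = 0.176471.
d = −0.75 · ln(1 − (4/3)·0.176471) = −0.75 · ln(0.764705) = −0.75 · (-0.268265) = 0.2012.

0.2012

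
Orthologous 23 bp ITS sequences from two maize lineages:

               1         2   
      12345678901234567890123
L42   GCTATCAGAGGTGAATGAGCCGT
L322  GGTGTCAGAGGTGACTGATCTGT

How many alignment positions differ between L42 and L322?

5

Differing sites — 2:C/G; 4:A/G; 15:A/C; 19:G/T; 21:C/T.
That gives 5 mismatches out of 23 aligned sites, so the Hamming distance is 5.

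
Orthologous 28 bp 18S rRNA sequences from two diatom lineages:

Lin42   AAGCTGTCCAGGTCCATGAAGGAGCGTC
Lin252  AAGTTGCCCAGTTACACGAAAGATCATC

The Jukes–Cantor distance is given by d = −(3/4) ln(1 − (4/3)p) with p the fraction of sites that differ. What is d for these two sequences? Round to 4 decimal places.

Mismatches occur at site 4 (C/T), site 7 (T/C), site 12 (G/T), site 14 (C/A), site 17 (T/C), site 21 (G/A), site 24 (G/T), site 26 (G/A).
p = 8/28 = 0.285714.
d = −0.75 · ln(1 − (4/3)·0.285714) = −0.75 · ln(0.619048) = −0.75 · (-0.479572) = 0.3597.

0.3597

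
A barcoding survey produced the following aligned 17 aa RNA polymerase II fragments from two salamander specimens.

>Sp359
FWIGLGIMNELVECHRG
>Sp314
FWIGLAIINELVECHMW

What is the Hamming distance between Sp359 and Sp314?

The sequences differ at positions 6 (G/A), 8 (M/I), 16 (R/M), 17 (G/W).
That gives 4 mismatches out of 17 aligned sites, so the Hamming distance is 4.

4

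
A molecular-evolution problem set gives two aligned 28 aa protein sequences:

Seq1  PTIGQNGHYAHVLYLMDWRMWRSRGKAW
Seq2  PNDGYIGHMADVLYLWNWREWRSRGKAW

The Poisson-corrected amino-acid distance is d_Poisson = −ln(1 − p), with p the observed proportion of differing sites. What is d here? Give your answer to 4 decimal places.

0.3878

Differing sites — 2:T/N; 3:I/D; 5:Q/Y; 6:N/I; 9:Y/M; 11:H/D; 16:M/W; 17:D/N; 20:M/E.
p = 9/28 = 0.321429.
d = −ln(1 − 0.321429) = −ln(0.678571) = 0.3878.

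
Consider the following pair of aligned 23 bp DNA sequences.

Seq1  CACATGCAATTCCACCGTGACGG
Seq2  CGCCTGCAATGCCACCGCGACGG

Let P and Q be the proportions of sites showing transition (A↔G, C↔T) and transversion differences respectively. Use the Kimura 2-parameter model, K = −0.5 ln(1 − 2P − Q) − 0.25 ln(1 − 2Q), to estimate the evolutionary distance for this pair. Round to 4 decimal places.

0.1989

The sequences differ at positions 2 (A/G, transition), 4 (A/C, transversion), 11 (T/G, transversion), 18 (T/C, transition).
Of the 4 differences, 2 transitions and 2 transversions over 23 sites: P = 2/23 = 0.086957, Q = 2/23 = 0.086957.
d = −0.5·ln(0.739129) − 0.25·ln(0.826086) = −0.5·(-0.302283) − 0.25·(-0.191056) = 0.1989.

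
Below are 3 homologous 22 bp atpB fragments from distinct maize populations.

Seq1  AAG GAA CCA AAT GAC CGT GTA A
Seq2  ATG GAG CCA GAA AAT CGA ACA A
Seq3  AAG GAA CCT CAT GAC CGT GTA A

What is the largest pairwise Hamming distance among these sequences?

Pairwise Hamming distances:
  Seq1 vs Seq2: 9
  Seq1 vs Seq3: 2
  Seq2 vs Seq3: 10
The largest is 10, between Seq2 and Seq3.

10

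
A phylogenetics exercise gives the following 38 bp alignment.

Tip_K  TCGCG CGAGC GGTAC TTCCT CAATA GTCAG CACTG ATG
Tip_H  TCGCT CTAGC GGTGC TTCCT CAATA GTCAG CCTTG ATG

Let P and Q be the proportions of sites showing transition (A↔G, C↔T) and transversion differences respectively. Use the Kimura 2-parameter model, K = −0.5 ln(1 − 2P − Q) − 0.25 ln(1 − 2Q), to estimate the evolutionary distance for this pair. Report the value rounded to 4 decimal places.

0.1448

The sequences differ at positions 5 (G/T, transversion), 7 (G/T, transversion), 14 (A/G, transition), 32 (A/C, transversion), 33 (C/T, transition).
Of the 5 differences, 2 transitions and 3 transversions over 38 sites: P = 2/38 = 0.052632, Q = 3/38 = 0.078947.
d = −0.5·ln(0.815789) − 0.25·ln(0.842106) = −0.5·(-0.203600) − 0.25·(-0.171849) = 0.1448.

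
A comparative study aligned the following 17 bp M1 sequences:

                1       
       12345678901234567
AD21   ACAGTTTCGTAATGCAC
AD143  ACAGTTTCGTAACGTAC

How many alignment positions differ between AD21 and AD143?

2

The sequences differ at positions 13 (T/C), 15 (C/T).
That gives 2 mismatches out of 17 aligned sites, so the Hamming distance is 2.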